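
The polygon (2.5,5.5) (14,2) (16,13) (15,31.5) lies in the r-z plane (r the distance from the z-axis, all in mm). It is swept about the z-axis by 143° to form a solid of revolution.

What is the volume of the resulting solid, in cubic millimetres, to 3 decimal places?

Profile (r,z), 4 vertices: (2.5,5.5) (14,2) (16,13) (15,31.5)
edge 0: (2.5,5.5)→(14,2)  cross = 2.5·2 − 14·5.5 = -72.0000; (r_i+r_j)·cross = 16.5·-72.0000 = -1188.0000
edge 1: (14,2)→(16,13)  cross = 14·13 − 16·2 = 150.0000; (r_i+r_j)·cross = 30·150.0000 = 4500.0000
edge 2: (16,13)→(15,31.5)  cross = 16·31.5 − 15·13 = 309.0000; (r_i+r_j)·cross = 31·309.0000 = 9579.0000
edge 3: (15,31.5)→(2.5,5.5)  cross = 15·5.5 − 2.5·31.5 = 3.7500; (r_i+r_j)·cross = 17.5·3.7500 = 65.6250
Σcross = 390.7500 → A = |Σcross|/2 = 195.3750 mm²
Σ(r_i+r_j)·cross = 12956.6250 → first moment M = |Σ|/6 = 2159.4375
R_c = M/A = 2159.4375/195.3750 = 11.0528 mm
θ = 143° = 2.495821 rad
V = θ·R_c·A = 2.495821·11.0528·195.3750 = 5389.569 mm³

Volume = 5389.569 mm³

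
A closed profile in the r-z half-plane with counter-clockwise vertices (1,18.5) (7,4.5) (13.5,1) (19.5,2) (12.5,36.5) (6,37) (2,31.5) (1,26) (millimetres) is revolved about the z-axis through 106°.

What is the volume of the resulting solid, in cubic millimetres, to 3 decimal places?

Profile (r,z), 8 vertices: (1,18.5) (7,4.5) (13.5,1) (19.5,2) (12.5,36.5) (6,37) (2,31.5) (1,26)
edge 0: (1,18.5)→(7,4.5)  cross = 1·4.5 − 7·18.5 = -125.0000; (r_i+r_j)·cross = 8·-125.0000 = -1000.0000
edge 1: (7,4.5)→(13.5,1)  cross = 7·1 − 13.5·4.5 = -53.7500; (r_i+r_j)·cross = 20.5·-53.7500 = -1101.8750
edge 2: (13.5,1)→(19.5,2)  cross = 13.5·2 − 19.5·1 = 7.5000; (r_i+r_j)·cross = 33·7.5000 = 247.5000
edge 3: (19.5,2)→(12.5,36.5)  cross = 19.5·36.5 − 12.5·2 = 686.7500; (r_i+r_j)·cross = 32·686.7500 = 21976.0000
edge 4: (12.5,36.5)→(6,37)  cross = 12.5·37 − 6·36.5 = 243.5000; (r_i+r_j)·cross = 18.5·243.5000 = 4504.7500
edge 5: (6,37)→(2,31.5)  cross = 6·31.5 − 2·37 = 115.0000; (r_i+r_j)·cross = 8·115.0000 = 920.0000
edge 6: (2,31.5)→(1,26)  cross = 2·26 − 1·31.5 = 20.5000; (r_i+r_j)·cross = 3·20.5000 = 61.5000
edge 7: (1,26)→(1,18.5)  cross = 1·18.5 − 1·26 = -7.5000; (r_i+r_j)·cross = 2·-7.5000 = -15.0000
Σcross = 887.0000 → A = |Σcross|/2 = 443.5000 mm²
Σ(r_i+r_j)·cross = 25592.8750 → first moment M = |Σ|/6 = 4265.4792
R_c = M/A = 4265.4792/443.5000 = 9.6178 mm
θ = 106° = 1.850049 rad
V = θ·R_c·A = 1.850049·9.6178·443.5000 = 7891.345 mm³

Volume = 7891.345 mm³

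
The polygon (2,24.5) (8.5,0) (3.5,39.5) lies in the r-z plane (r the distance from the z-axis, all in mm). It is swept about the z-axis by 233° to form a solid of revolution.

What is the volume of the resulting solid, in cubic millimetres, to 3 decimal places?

Volume = 1273.868 mm³

Profile (r,z), 3 vertices: (2,24.5) (8.5,0) (3.5,39.5)
edge 0: (2,24.5)→(8.5,0)  cross = 2·0 − 8.5·24.5 = -208.2500; (r_i+r_j)·cross = 10.5·-208.2500 = -2186.6250
edge 1: (8.5,0)→(3.5,39.5)  cross = 8.5·39.5 − 3.5·0 = 335.7500; (r_i+r_j)·cross = 12·335.7500 = 4029.0000
edge 2: (3.5,39.5)→(2,24.5)  cross = 3.5·24.5 − 2·39.5 = 6.7500; (r_i+r_j)·cross = 5.5·6.7500 = 37.1250
Σcross = 134.2500 → A = |Σcross|/2 = 67.1250 mm²
Σ(r_i+r_j)·cross = 1879.5000 → first moment M = |Σ|/6 = 313.2500
R_c = M/A = 313.2500/67.1250 = 4.6667 mm
θ = 233° = 4.066617 rad
V = θ·R_c·A = 4.066617·4.6667·67.1250 = 1273.868 mm³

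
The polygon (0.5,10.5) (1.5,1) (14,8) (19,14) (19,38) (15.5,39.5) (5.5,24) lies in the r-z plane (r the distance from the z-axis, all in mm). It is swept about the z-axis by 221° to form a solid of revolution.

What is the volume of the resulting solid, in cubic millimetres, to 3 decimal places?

Volume = 17880.911 mm³

Profile (r,z), 7 vertices: (0.5,10.5) (1.5,1) (14,8) (19,14) (19,38) (15.5,39.5) (5.5,24)
edge 0: (0.5,10.5)→(1.5,1)  cross = 0.5·1 − 1.5·10.5 = -15.2500; (r_i+r_j)·cross = 2·-15.2500 = -30.5000
edge 1: (1.5,1)→(14,8)  cross = 1.5·8 − 14·1 = -2.0000; (r_i+r_j)·cross = 15.5·-2.0000 = -31.0000
edge 2: (14,8)→(19,14)  cross = 14·14 − 19·8 = 44.0000; (r_i+r_j)·cross = 33·44.0000 = 1452.0000
edge 3: (19,14)→(19,38)  cross = 19·38 − 19·14 = 456.0000; (r_i+r_j)·cross = 38·456.0000 = 17328.0000
edge 4: (19,38)→(15.5,39.5)  cross = 19·39.5 − 15.5·38 = 161.5000; (r_i+r_j)·cross = 34.5·161.5000 = 5571.7500
edge 5: (15.5,39.5)→(5.5,24)  cross = 15.5·24 − 5.5·39.5 = 154.7500; (r_i+r_j)·cross = 21·154.7500 = 3249.7500
edge 6: (5.5,24)→(0.5,10.5)  cross = 5.5·10.5 − 0.5·24 = 45.7500; (r_i+r_j)·cross = 6·45.7500 = 274.5000
Σcross = 844.7500 → A = |Σcross|/2 = 422.3750 mm²
Σ(r_i+r_j)·cross = 27814.5000 → first moment M = |Σ|/6 = 4635.7500
R_c = M/A = 4635.7500/422.3750 = 10.9754 mm
θ = 221° = 3.857178 rad
V = θ·R_c·A = 3.857178·10.9754·422.3750 = 17880.911 mm³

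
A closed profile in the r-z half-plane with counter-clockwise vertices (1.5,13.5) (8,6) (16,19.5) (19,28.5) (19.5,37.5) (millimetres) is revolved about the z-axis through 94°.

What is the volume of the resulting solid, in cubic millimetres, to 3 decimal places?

Volume = 3793.602 mm³

Profile (r,z), 5 vertices: (1.5,13.5) (8,6) (16,19.5) (19,28.5) (19.5,37.5)
edge 0: (1.5,13.5)→(8,6)  cross = 1.5·6 − 8·13.5 = -99.0000; (r_i+r_j)·cross = 9.5·-99.0000 = -940.5000
edge 1: (8,6)→(16,19.5)  cross = 8·19.5 − 16·6 = 60.0000; (r_i+r_j)·cross = 24·60.0000 = 1440.0000
edge 2: (16,19.5)→(19,28.5)  cross = 16·28.5 − 19·19.5 = 85.5000; (r_i+r_j)·cross = 35·85.5000 = 2992.5000
edge 3: (19,28.5)→(19.5,37.5)  cross = 19·37.5 − 19.5·28.5 = 156.7500; (r_i+r_j)·cross = 38.5·156.7500 = 6034.8750
edge 4: (19.5,37.5)→(1.5,13.5)  cross = 19.5·13.5 − 1.5·37.5 = 207.0000; (r_i+r_j)·cross = 21·207.0000 = 4347.0000
Σcross = 410.2500 → A = |Σcross|/2 = 205.1250 mm²
Σ(r_i+r_j)·cross = 13873.8750 → first moment M = |Σ|/6 = 2312.3125
R_c = M/A = 2312.3125/205.1250 = 11.2727 mm
θ = 94° = 1.640609 rad
V = θ·R_c·A = 1.640609·11.2727·205.1250 = 3793.602 mm³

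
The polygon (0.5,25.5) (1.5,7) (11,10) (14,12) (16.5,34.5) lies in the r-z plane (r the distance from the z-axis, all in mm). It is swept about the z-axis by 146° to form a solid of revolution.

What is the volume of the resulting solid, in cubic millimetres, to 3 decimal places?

Profile (r,z), 5 vertices: (0.5,25.5) (1.5,7) (11,10) (14,12) (16.5,34.5)
edge 0: (0.5,25.5)→(1.5,7)  cross = 0.5·7 − 1.5·25.5 = -34.7500; (r_i+r_j)·cross = 2·-34.7500 = -69.5000
edge 1: (1.5,7)→(11,10)  cross = 1.5·10 − 11·7 = -62.0000; (r_i+r_j)·cross = 12.5·-62.0000 = -775.0000
edge 2: (11,10)→(14,12)  cross = 11·12 − 14·10 = -8.0000; (r_i+r_j)·cross = 25·-8.0000 = -200.0000
edge 3: (14,12)→(16.5,34.5)  cross = 14·34.5 − 16.5·12 = 285.0000; (r_i+r_j)·cross = 30.5·285.0000 = 8692.5000
edge 4: (16.5,34.5)→(0.5,25.5)  cross = 16.5·25.5 − 0.5·34.5 = 403.5000; (r_i+r_j)·cross = 17·403.5000 = 6859.5000
Σcross = 583.7500 → A = |Σcross|/2 = 291.8750 mm²
Σ(r_i+r_j)·cross = 14507.5000 → first moment M = |Σ|/6 = 2417.9167
R_c = M/A = 2417.9167/291.8750 = 8.2841 mm
θ = 146° = 2.548181 rad
V = θ·R_c·A = 2.548181·8.2841·291.8750 = 6161.289 mm³

Volume = 6161.289 mm³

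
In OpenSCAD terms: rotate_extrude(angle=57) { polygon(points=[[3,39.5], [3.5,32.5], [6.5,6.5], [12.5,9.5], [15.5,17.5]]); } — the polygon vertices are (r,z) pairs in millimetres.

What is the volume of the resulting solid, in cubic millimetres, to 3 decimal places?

Profile (r,z), 5 vertices: (3,39.5) (3.5,32.5) (6.5,6.5) (12.5,9.5) (15.5,17.5)
edge 0: (3,39.5)→(3.5,32.5)  cross = 3·32.5 − 3.5·39.5 = -40.7500; (r_i+r_j)·cross = 6.5·-40.7500 = -264.8750
edge 1: (3.5,32.5)→(6.5,6.5)  cross = 3.5·6.5 − 6.5·32.5 = -188.5000; (r_i+r_j)·cross = 10·-188.5000 = -1885.0000
edge 2: (6.5,6.5)→(12.5,9.5)  cross = 6.5·9.5 − 12.5·6.5 = -19.5000; (r_i+r_j)·cross = 19·-19.5000 = -370.5000
edge 3: (12.5,9.5)→(15.5,17.5)  cross = 12.5·17.5 − 15.5·9.5 = 71.5000; (r_i+r_j)·cross = 28·71.5000 = 2002.0000
edge 4: (15.5,17.5)→(3,39.5)  cross = 15.5·39.5 − 3·17.5 = 559.7500; (r_i+r_j)·cross = 18.5·559.7500 = 10355.3750
Σcross = 382.5000 → A = |Σcross|/2 = 191.2500 mm²
Σ(r_i+r_j)·cross = 9837.0000 → first moment M = |Σ|/6 = 1639.5000
R_c = M/A = 1639.5000/191.2500 = 8.5725 mm
θ = 57° = 0.994838 rad
V = θ·R_c·A = 0.994838·8.5725·191.2500 = 1631.036 mm³

Volume = 1631.036 mm³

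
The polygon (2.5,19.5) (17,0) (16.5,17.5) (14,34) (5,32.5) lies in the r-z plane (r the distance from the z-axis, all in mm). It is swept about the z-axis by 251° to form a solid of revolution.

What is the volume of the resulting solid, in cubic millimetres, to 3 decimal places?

Profile (r,z), 5 vertices: (2.5,19.5) (17,0) (16.5,17.5) (14,34) (5,32.5)
edge 0: (2.5,19.5)→(17,0)  cross = 2.5·0 − 17·19.5 = -331.5000; (r_i+r_j)·cross = 19.5·-331.5000 = -6464.2500
edge 1: (17,0)→(16.5,17.5)  cross = 17·17.5 − 16.5·0 = 297.5000; (r_i+r_j)·cross = 33.5·297.5000 = 9966.2500
edge 2: (16.5,17.5)→(14,34)  cross = 16.5·34 − 14·17.5 = 316.0000; (r_i+r_j)·cross = 30.5·316.0000 = 9638.0000
edge 3: (14,34)→(5,32.5)  cross = 14·32.5 − 5·34 = 285.0000; (r_i+r_j)·cross = 19·285.0000 = 5415.0000
edge 4: (5,32.5)→(2.5,19.5)  cross = 5·19.5 − 2.5·32.5 = 16.2500; (r_i+r_j)·cross = 7.5·16.2500 = 121.8750
Σcross = 583.2500 → A = |Σcross|/2 = 291.6250 mm²
Σ(r_i+r_j)·cross = 18676.8750 → first moment M = |Σ|/6 = 3112.8125
R_c = M/A = 3112.8125/291.6250 = 10.6740 mm
θ = 251° = 4.380776 rad
V = θ·R_c·A = 4.380776·10.6740·291.6250 = 13636.536 mm³

Volume = 13636.536 mm³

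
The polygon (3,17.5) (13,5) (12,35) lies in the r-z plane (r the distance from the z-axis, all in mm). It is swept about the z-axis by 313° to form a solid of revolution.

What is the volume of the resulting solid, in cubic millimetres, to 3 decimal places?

Profile (r,z), 3 vertices: (3,17.5) (13,5) (12,35)
edge 0: (3,17.5)→(13,5)  cross = 3·5 − 13·17.5 = -212.5000; (r_i+r_j)·cross = 16·-212.5000 = -3400.0000
edge 1: (13,5)→(12,35)  cross = 13·35 − 12·5 = 395.0000; (r_i+r_j)·cross = 25·395.0000 = 9875.0000
edge 2: (12,35)→(3,17.5)  cross = 12·17.5 − 3·35 = 105.0000; (r_i+r_j)·cross = 15·105.0000 = 1575.0000
Σcross = 287.5000 → A = |Σcross|/2 = 143.7500 mm²
Σ(r_i+r_j)·cross = 8050.0000 → first moment M = |Σ|/6 = 1341.6667
R_c = M/A = 1341.6667/143.7500 = 9.3333 mm
θ = 313° = 5.462881 rad
V = θ·R_c·A = 5.462881·9.3333·143.7500 = 7329.365 mm³

Volume = 7329.365 mm³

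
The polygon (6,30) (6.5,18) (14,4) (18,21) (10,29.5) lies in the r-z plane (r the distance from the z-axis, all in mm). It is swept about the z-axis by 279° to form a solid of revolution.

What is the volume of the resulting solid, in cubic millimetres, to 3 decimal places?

Volume = 10014.468 mm³

Profile (r,z), 5 vertices: (6,30) (6.5,18) (14,4) (18,21) (10,29.5)
edge 0: (6,30)→(6.5,18)  cross = 6·18 − 6.5·30 = -87.0000; (r_i+r_j)·cross = 12.5·-87.0000 = -1087.5000
edge 1: (6.5,18)→(14,4)  cross = 6.5·4 − 14·18 = -226.0000; (r_i+r_j)·cross = 20.5·-226.0000 = -4633.0000
edge 2: (14,4)→(18,21)  cross = 14·21 − 18·4 = 222.0000; (r_i+r_j)·cross = 32·222.0000 = 7104.0000
edge 3: (18,21)→(10,29.5)  cross = 18·29.5 − 10·21 = 321.0000; (r_i+r_j)·cross = 28·321.0000 = 8988.0000
edge 4: (10,29.5)→(6,30)  cross = 10·30 − 6·29.5 = 123.0000; (r_i+r_j)·cross = 16·123.0000 = 1968.0000
Σcross = 353.0000 → A = |Σcross|/2 = 176.5000 mm²
Σ(r_i+r_j)·cross = 12339.5000 → first moment M = |Σ|/6 = 2056.5833
R_c = M/A = 2056.5833/176.5000 = 11.6520 mm
θ = 279° = 4.869469 rad
V = θ·R_c·A = 4.869469·11.6520·176.5000 = 10014.468 mm³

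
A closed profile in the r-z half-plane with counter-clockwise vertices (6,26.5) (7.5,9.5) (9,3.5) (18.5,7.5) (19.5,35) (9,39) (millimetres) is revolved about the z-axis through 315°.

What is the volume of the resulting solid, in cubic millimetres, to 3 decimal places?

Volume = 26569.087 mm³

Profile (r,z), 6 vertices: (6,26.5) (7.5,9.5) (9,3.5) (18.5,7.5) (19.5,35) (9,39)
edge 0: (6,26.5)→(7.5,9.5)  cross = 6·9.5 − 7.5·26.5 = -141.7500; (r_i+r_j)·cross = 13.5·-141.7500 = -1913.6250
edge 1: (7.5,9.5)→(9,3.5)  cross = 7.5·3.5 − 9·9.5 = -59.2500; (r_i+r_j)·cross = 16.5·-59.2500 = -977.6250
edge 2: (9,3.5)→(18.5,7.5)  cross = 9·7.5 − 18.5·3.5 = 2.7500; (r_i+r_j)·cross = 27.5·2.7500 = 75.6250
edge 3: (18.5,7.5)→(19.5,35)  cross = 18.5·35 − 19.5·7.5 = 501.2500; (r_i+r_j)·cross = 38·501.2500 = 19047.5000
edge 4: (19.5,35)→(9,39)  cross = 19.5·39 − 9·35 = 445.5000; (r_i+r_j)·cross = 28.5·445.5000 = 12696.7500
edge 5: (9,39)→(6,26.5)  cross = 9·26.5 − 6·39 = 4.5000; (r_i+r_j)·cross = 15·4.5000 = 67.5000
Σcross = 753.0000 → A = |Σcross|/2 = 376.5000 mm²
Σ(r_i+r_j)·cross = 28996.1250 → first moment M = |Σ|/6 = 4832.6875
R_c = M/A = 4832.6875/376.5000 = 12.8358 mm
θ = 315° = 5.497787 rad
V = θ·R_c·A = 5.497787·12.8358·376.5000 = 26569.087 mm³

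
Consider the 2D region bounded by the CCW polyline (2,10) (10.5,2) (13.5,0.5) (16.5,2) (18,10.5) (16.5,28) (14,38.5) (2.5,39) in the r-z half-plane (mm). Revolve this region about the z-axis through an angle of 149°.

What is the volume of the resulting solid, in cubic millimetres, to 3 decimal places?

Profile (r,z), 8 vertices: (2,10) (10.5,2) (13.5,0.5) (16.5,2) (18,10.5) (16.5,28) (14,38.5) (2.5,39)
edge 0: (2,10)→(10.5,2)  cross = 2·2 − 10.5·10 = -101.0000; (r_i+r_j)·cross = 12.5·-101.0000 = -1262.5000
edge 1: (10.5,2)→(13.5,0.5)  cross = 10.5·0.5 − 13.5·2 = -21.7500; (r_i+r_j)·cross = 24·-21.7500 = -522.0000
edge 2: (13.5,0.5)→(16.5,2)  cross = 13.5·2 − 16.5·0.5 = 18.7500; (r_i+r_j)·cross = 30·18.7500 = 562.5000
edge 3: (16.5,2)→(18,10.5)  cross = 16.5·10.5 − 18·2 = 137.2500; (r_i+r_j)·cross = 34.5·137.2500 = 4735.1250
edge 4: (18,10.5)→(16.5,28)  cross = 18·28 − 16.5·10.5 = 330.7500; (r_i+r_j)·cross = 34.5·330.7500 = 11410.8750
edge 5: (16.5,28)→(14,38.5)  cross = 16.5·38.5 − 14·28 = 243.2500; (r_i+r_j)·cross = 30.5·243.2500 = 7419.1250
edge 6: (14,38.5)→(2.5,39)  cross = 14·39 − 2.5·38.5 = 449.7500; (r_i+r_j)·cross = 16.5·449.7500 = 7420.8750
edge 7: (2.5,39)→(2,10)  cross = 2.5·10 − 2·39 = -53.0000; (r_i+r_j)·cross = 4.5·-53.0000 = -238.5000
Σcross = 1004.0000 → A = |Σcross|/2 = 502.0000 mm²
Σ(r_i+r_j)·cross = 29525.5000 → first moment M = |Σ|/6 = 4920.9167
R_c = M/A = 4920.9167/502.0000 = 9.8026 mm
θ = 149° = 2.600541 rad
V = θ·R_c·A = 2.600541·9.8026·502.0000 = 12797.044 mm³

Volume = 12797.044 mm³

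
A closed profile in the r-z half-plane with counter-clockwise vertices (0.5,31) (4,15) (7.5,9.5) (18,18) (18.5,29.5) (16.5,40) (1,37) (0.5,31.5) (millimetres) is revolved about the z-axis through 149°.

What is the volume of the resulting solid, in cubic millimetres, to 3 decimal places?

Profile (r,z), 8 vertices: (0.5,31) (4,15) (7.5,9.5) (18,18) (18.5,29.5) (16.5,40) (1,37) (0.5,31.5)
edge 0: (0.5,31)→(4,15)  cross = 0.5·15 − 4·31 = -116.5000; (r_i+r_j)·cross = 4.5·-116.5000 = -524.2500
edge 1: (4,15)→(7.5,9.5)  cross = 4·9.5 − 7.5·15 = -74.5000; (r_i+r_j)·cross = 11.5·-74.5000 = -856.7500
edge 2: (7.5,9.5)→(18,18)  cross = 7.5·18 − 18·9.5 = -36.0000; (r_i+r_j)·cross = 25.5·-36.0000 = -918.0000
edge 3: (18,18)→(18.5,29.5)  cross = 18·29.5 − 18.5·18 = 198.0000; (r_i+r_j)·cross = 36.5·198.0000 = 7227.0000
edge 4: (18.5,29.5)→(16.5,40)  cross = 18.5·40 − 16.5·29.5 = 253.2500; (r_i+r_j)·cross = 35·253.2500 = 8863.7500
edge 5: (16.5,40)→(1,37)  cross = 16.5·37 − 1·40 = 570.5000; (r_i+r_j)·cross = 17.5·570.5000 = 9983.7500
edge 6: (1,37)→(0.5,31.5)  cross = 1·31.5 − 0.5·37 = 13.0000; (r_i+r_j)·cross = 1.5·13.0000 = 19.5000
edge 7: (0.5,31.5)→(0.5,31)  cross = 0.5·31 − 0.5·31.5 = -0.2500; (r_i+r_j)·cross = 1·-0.2500 = -0.2500
Σcross = 807.5000 → A = |Σcross|/2 = 403.7500 mm²
Σ(r_i+r_j)·cross = 23794.7500 → first moment M = |Σ|/6 = 3965.7917
R_c = M/A = 3965.7917/403.7500 = 9.8224 mm
θ = 149° = 2.600541 rad
V = θ·R_c·A = 2.600541·9.8224·403.7500 = 10313.202 mm³

Volume = 10313.202 mm³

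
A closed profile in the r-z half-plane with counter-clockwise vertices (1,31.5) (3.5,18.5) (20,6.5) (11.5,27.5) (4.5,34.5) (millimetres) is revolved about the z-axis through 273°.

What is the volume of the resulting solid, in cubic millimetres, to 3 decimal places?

Volume = 9017.287 mm³

Profile (r,z), 5 vertices: (1,31.5) (3.5,18.5) (20,6.5) (11.5,27.5) (4.5,34.5)
edge 0: (1,31.5)→(3.5,18.5)  cross = 1·18.5 − 3.5·31.5 = -91.7500; (r_i+r_j)·cross = 4.5·-91.7500 = -412.8750
edge 1: (3.5,18.5)→(20,6.5)  cross = 3.5·6.5 − 20·18.5 = -347.2500; (r_i+r_j)·cross = 23.5·-347.2500 = -8160.3750
edge 2: (20,6.5)→(11.5,27.5)  cross = 20·27.5 − 11.5·6.5 = 475.2500; (r_i+r_j)·cross = 31.5·475.2500 = 14970.3750
edge 3: (11.5,27.5)→(4.5,34.5)  cross = 11.5·34.5 − 4.5·27.5 = 273.0000; (r_i+r_j)·cross = 16·273.0000 = 4368.0000
edge 4: (4.5,34.5)→(1,31.5)  cross = 4.5·31.5 − 1·34.5 = 107.2500; (r_i+r_j)·cross = 5.5·107.2500 = 589.8750
Σcross = 416.5000 → A = |Σcross|/2 = 208.2500 mm²
Σ(r_i+r_j)·cross = 11355.0000 → first moment M = |Σ|/6 = 1892.5000
R_c = M/A = 1892.5000/208.2500 = 9.0876 mm
θ = 273° = 4.764749 rad
V = θ·R_c·A = 4.764749·9.0876·208.2500 = 9017.287 mm³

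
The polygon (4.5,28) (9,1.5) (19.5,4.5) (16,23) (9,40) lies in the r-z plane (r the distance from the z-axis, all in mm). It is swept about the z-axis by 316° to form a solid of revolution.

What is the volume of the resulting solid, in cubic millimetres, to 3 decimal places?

Volume = 20381.111 mm³

Profile (r,z), 5 vertices: (4.5,28) (9,1.5) (19.5,4.5) (16,23) (9,40)
edge 0: (4.5,28)→(9,1.5)  cross = 4.5·1.5 − 9·28 = -245.2500; (r_i+r_j)·cross = 13.5·-245.2500 = -3310.8750
edge 1: (9,1.5)→(19.5,4.5)  cross = 9·4.5 − 19.5·1.5 = 11.2500; (r_i+r_j)·cross = 28.5·11.2500 = 320.6250
edge 2: (19.5,4.5)→(16,23)  cross = 19.5·23 − 16·4.5 = 376.5000; (r_i+r_j)·cross = 35.5·376.5000 = 13365.7500
edge 3: (16,23)→(9,40)  cross = 16·40 − 9·23 = 433.0000; (r_i+r_j)·cross = 25·433.0000 = 10825.0000
edge 4: (9,40)→(4.5,28)  cross = 9·28 − 4.5·40 = 72.0000; (r_i+r_j)·cross = 13.5·72.0000 = 972.0000
Σcross = 647.5000 → A = |Σcross|/2 = 323.7500 mm²
Σ(r_i+r_j)·cross = 22172.5000 → first moment M = |Σ|/6 = 3695.4167
R_c = M/A = 3695.4167/323.7500 = 11.4144 mm
θ = 316° = 5.515240 rad
V = θ·R_c·A = 5.515240·11.4144·323.7500 = 20381.111 mm³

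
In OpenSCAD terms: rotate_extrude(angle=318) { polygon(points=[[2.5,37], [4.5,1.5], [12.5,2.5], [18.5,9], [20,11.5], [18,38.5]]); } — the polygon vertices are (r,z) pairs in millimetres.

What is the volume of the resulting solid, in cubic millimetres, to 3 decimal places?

Profile (r,z), 6 vertices: (2.5,37) (4.5,1.5) (12.5,2.5) (18.5,9) (20,11.5) (18,38.5)
edge 0: (2.5,37)→(4.5,1.5)  cross = 2.5·1.5 − 4.5·37 = -162.7500; (r_i+r_j)·cross = 7·-162.7500 = -1139.2500
edge 1: (4.5,1.5)→(12.5,2.5)  cross = 4.5·2.5 − 12.5·1.5 = -7.5000; (r_i+r_j)·cross = 17·-7.5000 = -127.5000
edge 2: (12.5,2.5)→(18.5,9)  cross = 12.5·9 − 18.5·2.5 = 66.2500; (r_i+r_j)·cross = 31·66.2500 = 2053.7500
edge 3: (18.5,9)→(20,11.5)  cross = 18.5·11.5 − 20·9 = 32.7500; (r_i+r_j)·cross = 38.5·32.7500 = 1260.8750
edge 4: (20,11.5)→(18,38.5)  cross = 20·38.5 − 18·11.5 = 563.0000; (r_i+r_j)·cross = 38·563.0000 = 21394.0000
edge 5: (18,38.5)→(2.5,37)  cross = 18·37 − 2.5·38.5 = 569.7500; (r_i+r_j)·cross = 20.5·569.7500 = 11679.8750
Σcross = 1061.5000 → A = |Σcross|/2 = 530.7500 mm²
Σ(r_i+r_j)·cross = 35121.7500 → first moment M = |Σ|/6 = 5853.6250
R_c = M/A = 5853.6250/530.7500 = 11.0290 mm
θ = 318° = 5.550147 rad
V = θ·R_c·A = 5.550147·11.0290·530.7500 = 32488.479 mm³

Volume = 32488.479 mm³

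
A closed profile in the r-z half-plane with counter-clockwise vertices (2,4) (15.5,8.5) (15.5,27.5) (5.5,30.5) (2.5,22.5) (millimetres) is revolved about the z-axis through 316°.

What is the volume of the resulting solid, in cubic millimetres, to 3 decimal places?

Profile (r,z), 5 vertices: (2,4) (15.5,8.5) (15.5,27.5) (5.5,30.5) (2.5,22.5)
edge 0: (2,4)→(15.5,8.5)  cross = 2·8.5 − 15.5·4 = -45.0000; (r_i+r_j)·cross = 17.5·-45.0000 = -787.5000
edge 1: (15.5,8.5)→(15.5,27.5)  cross = 15.5·27.5 − 15.5·8.5 = 294.5000; (r_i+r_j)·cross = 31·294.5000 = 9129.5000
edge 2: (15.5,27.5)→(5.5,30.5)  cross = 15.5·30.5 − 5.5·27.5 = 321.5000; (r_i+r_j)·cross = 21·321.5000 = 6751.5000
edge 3: (5.5,30.5)→(2.5,22.5)  cross = 5.5·22.5 − 2.5·30.5 = 47.5000; (r_i+r_j)·cross = 8·47.5000 = 380.0000
edge 4: (2.5,22.5)→(2,4)  cross = 2.5·4 − 2·22.5 = -35.0000; (r_i+r_j)·cross = 4.5·-35.0000 = -157.5000
Σcross = 583.5000 → A = |Σcross|/2 = 291.7500 mm²
Σ(r_i+r_j)·cross = 15316.0000 → first moment M = |Σ|/6 = 2552.6667
R_c = M/A = 2552.6667/291.7500 = 8.7495 mm
θ = 316° = 5.515240 rad
V = θ·R_c·A = 5.515240·8.7495·291.7500 = 14078.570 mm³

Volume = 14078.570 mm³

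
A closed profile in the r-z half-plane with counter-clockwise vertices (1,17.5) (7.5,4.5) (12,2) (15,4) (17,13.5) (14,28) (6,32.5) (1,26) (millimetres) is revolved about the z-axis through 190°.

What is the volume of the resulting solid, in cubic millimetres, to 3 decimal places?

Volume = 10189.694 mm³

Profile (r,z), 8 vertices: (1,17.5) (7.5,4.5) (12,2) (15,4) (17,13.5) (14,28) (6,32.5) (1,26)
edge 0: (1,17.5)→(7.5,4.5)  cross = 1·4.5 − 7.5·17.5 = -126.7500; (r_i+r_j)·cross = 8.5·-126.7500 = -1077.3750
edge 1: (7.5,4.5)→(12,2)  cross = 7.5·2 − 12·4.5 = -39.0000; (r_i+r_j)·cross = 19.5·-39.0000 = -760.5000
edge 2: (12,2)→(15,4)  cross = 12·4 − 15·2 = 18.0000; (r_i+r_j)·cross = 27·18.0000 = 486.0000
edge 3: (15,4)→(17,13.5)  cross = 15·13.5 − 17·4 = 134.5000; (r_i+r_j)·cross = 32·134.5000 = 4304.0000
edge 4: (17,13.5)→(14,28)  cross = 17·28 − 14·13.5 = 287.0000; (r_i+r_j)·cross = 31·287.0000 = 8897.0000
edge 5: (14,28)→(6,32.5)  cross = 14·32.5 − 6·28 = 287.0000; (r_i+r_j)·cross = 20·287.0000 = 5740.0000
edge 6: (6,32.5)→(1,26)  cross = 6·26 − 1·32.5 = 123.5000; (r_i+r_j)·cross = 7·123.5000 = 864.5000
edge 7: (1,26)→(1,17.5)  cross = 1·17.5 − 1·26 = -8.5000; (r_i+r_j)·cross = 2·-8.5000 = -17.0000
Σcross = 675.7500 → A = |Σcross|/2 = 337.8750 mm²
Σ(r_i+r_j)·cross = 18436.6250 → first moment M = |Σ|/6 = 3072.7708
R_c = M/A = 3072.7708/337.8750 = 9.0944 mm
θ = 190° = 3.316126 rad
V = θ·R_c·A = 3.316126·9.0944·337.8750 = 10189.694 mm³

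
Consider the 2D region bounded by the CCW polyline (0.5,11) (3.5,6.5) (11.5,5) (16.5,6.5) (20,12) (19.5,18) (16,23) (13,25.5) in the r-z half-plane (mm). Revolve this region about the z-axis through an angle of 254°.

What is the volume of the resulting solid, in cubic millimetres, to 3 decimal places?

Profile (r,z), 8 vertices: (0.5,11) (3.5,6.5) (11.5,5) (16.5,6.5) (20,12) (19.5,18) (16,23) (13,25.5)
edge 0: (0.5,11)→(3.5,6.5)  cross = 0.5·6.5 − 3.5·11 = -35.2500; (r_i+r_j)·cross = 4·-35.2500 = -141.0000
edge 1: (3.5,6.5)→(11.5,5)  cross = 3.5·5 − 11.5·6.5 = -57.2500; (r_i+r_j)·cross = 15·-57.2500 = -858.7500
edge 2: (11.5,5)→(16.5,6.5)  cross = 11.5·6.5 − 16.5·5 = -7.7500; (r_i+r_j)·cross = 28·-7.7500 = -217.0000
edge 3: (16.5,6.5)→(20,12)  cross = 16.5·12 − 20·6.5 = 68.0000; (r_i+r_j)·cross = 36.5·68.0000 = 2482.0000
edge 4: (20,12)→(19.5,18)  cross = 20·18 − 19.5·12 = 126.0000; (r_i+r_j)·cross = 39.5·126.0000 = 4977.0000
edge 5: (19.5,18)→(16,23)  cross = 19.5·23 − 16·18 = 160.5000; (r_i+r_j)·cross = 35.5·160.5000 = 5697.7500
edge 6: (16,23)→(13,25.5)  cross = 16·25.5 − 13·23 = 109.0000; (r_i+r_j)·cross = 29·109.0000 = 3161.0000
edge 7: (13,25.5)→(0.5,11)  cross = 13·11 − 0.5·25.5 = 130.2500; (r_i+r_j)·cross = 13.5·130.2500 = 1758.3750
Σcross = 493.5000 → A = |Σcross|/2 = 246.7500 mm²
Σ(r_i+r_j)·cross = 16859.3750 → first moment M = |Σ|/6 = 2809.8958
R_c = M/A = 2809.8958/246.7500 = 11.3876 mm
θ = 254° = 4.433136 rad
V = θ·R_c·A = 4.433136·11.3876·246.7500 = 12456.651 mm³

Volume = 12456.651 mm³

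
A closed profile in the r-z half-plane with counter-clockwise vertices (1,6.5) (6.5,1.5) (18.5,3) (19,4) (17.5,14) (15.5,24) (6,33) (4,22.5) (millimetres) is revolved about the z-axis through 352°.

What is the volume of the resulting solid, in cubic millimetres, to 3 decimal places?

Profile (r,z), 8 vertices: (1,6.5) (6.5,1.5) (18.5,3) (19,4) (17.5,14) (15.5,24) (6,33) (4,22.5)
edge 0: (1,6.5)→(6.5,1.5)  cross = 1·1.5 − 6.5·6.5 = -40.7500; (r_i+r_j)·cross = 7.5·-40.7500 = -305.6250
edge 1: (6.5,1.5)→(18.5,3)  cross = 6.5·3 − 18.5·1.5 = -8.2500; (r_i+r_j)·cross = 25·-8.2500 = -206.2500
edge 2: (18.5,3)→(19,4)  cross = 18.5·4 − 19·3 = 17.0000; (r_i+r_j)·cross = 37.5·17.0000 = 637.5000
edge 3: (19,4)→(17.5,14)  cross = 19·14 − 17.5·4 = 196.0000; (r_i+r_j)·cross = 36.5·196.0000 = 7154.0000
edge 4: (17.5,14)→(15.5,24)  cross = 17.5·24 − 15.5·14 = 203.0000; (r_i+r_j)·cross = 33·203.0000 = 6699.0000
edge 5: (15.5,24)→(6,33)  cross = 15.5·33 − 6·24 = 367.5000; (r_i+r_j)·cross = 21.5·367.5000 = 7901.2500
edge 6: (6,33)→(4,22.5)  cross = 6·22.5 − 4·33 = 3.0000; (r_i+r_j)·cross = 10·3.0000 = 30.0000
edge 7: (4,22.5)→(1,6.5)  cross = 4·6.5 − 1·22.5 = 3.5000; (r_i+r_j)·cross = 5·3.5000 = 17.5000
Σcross = 741.0000 → A = |Σcross|/2 = 370.5000 mm²
Σ(r_i+r_j)·cross = 21927.3750 → first moment M = |Σ|/6 = 3654.5625
R_c = M/A = 3654.5625/370.5000 = 9.8639 mm
θ = 352° = 6.143559 rad
V = θ·R_c·A = 6.143559·9.8639·370.5000 = 22452.020 mm³

Volume = 22452.020 mm³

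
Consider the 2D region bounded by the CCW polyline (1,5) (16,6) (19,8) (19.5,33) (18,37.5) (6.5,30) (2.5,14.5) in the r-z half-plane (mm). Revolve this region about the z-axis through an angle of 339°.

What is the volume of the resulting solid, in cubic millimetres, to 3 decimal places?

Volume = 29520.959 mm³

Profile (r,z), 7 vertices: (1,5) (16,6) (19,8) (19.5,33) (18,37.5) (6.5,30) (2.5,14.5)
edge 0: (1,5)→(16,6)  cross = 1·6 − 16·5 = -74.0000; (r_i+r_j)·cross = 17·-74.0000 = -1258.0000
edge 1: (16,6)→(19,8)  cross = 16·8 − 19·6 = 14.0000; (r_i+r_j)·cross = 35·14.0000 = 490.0000
edge 2: (19,8)→(19.5,33)  cross = 19·33 − 19.5·8 = 471.0000; (r_i+r_j)·cross = 38.5·471.0000 = 18133.5000
edge 3: (19.5,33)→(18,37.5)  cross = 19.5·37.5 − 18·33 = 137.2500; (r_i+r_j)·cross = 37.5·137.2500 = 5146.8750
edge 4: (18,37.5)→(6.5,30)  cross = 18·30 − 6.5·37.5 = 296.2500; (r_i+r_j)·cross = 24.5·296.2500 = 7258.1250
edge 5: (6.5,30)→(2.5,14.5)  cross = 6.5·14.5 − 2.5·30 = 19.2500; (r_i+r_j)·cross = 9·19.2500 = 173.2500
edge 6: (2.5,14.5)→(1,5)  cross = 2.5·5 − 1·14.5 = -2.0000; (r_i+r_j)·cross = 3.5·-2.0000 = -7.0000
Σcross = 861.7500 → A = |Σcross|/2 = 430.8750 mm²
Σ(r_i+r_j)·cross = 29936.7500 → first moment M = |Σ|/6 = 4989.4583
R_c = M/A = 4989.4583/430.8750 = 11.5798 mm
θ = 339° = 5.916666 rad
V = θ·R_c·A = 5.916666·11.5798·430.8750 = 29520.959 mm³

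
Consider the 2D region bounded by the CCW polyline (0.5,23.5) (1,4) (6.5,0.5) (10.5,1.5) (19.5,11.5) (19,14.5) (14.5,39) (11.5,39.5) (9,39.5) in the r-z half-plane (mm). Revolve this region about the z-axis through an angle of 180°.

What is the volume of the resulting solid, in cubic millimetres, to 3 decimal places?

Profile (r,z), 9 vertices: (0.5,23.5) (1,4) (6.5,0.5) (10.5,1.5) (19.5,11.5) (19,14.5) (14.5,39) (11.5,39.5) (9,39.5)
edge 0: (0.5,23.5)→(1,4)  cross = 0.5·4 − 1·23.5 = -21.5000; (r_i+r_j)·cross = 1.5·-21.5000 = -32.2500
edge 1: (1,4)→(6.5,0.5)  cross = 1·0.5 − 6.5·4 = -25.5000; (r_i+r_j)·cross = 7.5·-25.5000 = -191.2500
edge 2: (6.5,0.5)→(10.5,1.5)  cross = 6.5·1.5 − 10.5·0.5 = 4.5000; (r_i+r_j)·cross = 17·4.5000 = 76.5000
edge 3: (10.5,1.5)→(19.5,11.5)  cross = 10.5·11.5 − 19.5·1.5 = 91.5000; (r_i+r_j)·cross = 30·91.5000 = 2745.0000
edge 4: (19.5,11.5)→(19,14.5)  cross = 19.5·14.5 − 19·11.5 = 64.2500; (r_i+r_j)·cross = 38.5·64.2500 = 2473.6250
edge 5: (19,14.5)→(14.5,39)  cross = 19·39 − 14.5·14.5 = 530.7500; (r_i+r_j)·cross = 33.5·530.7500 = 17780.1250
edge 6: (14.5,39)→(11.5,39.5)  cross = 14.5·39.5 − 11.5·39 = 124.2500; (r_i+r_j)·cross = 26·124.2500 = 3230.5000
edge 7: (11.5,39.5)→(9,39.5)  cross = 11.5·39.5 − 9·39.5 = 98.7500; (r_i+r_j)·cross = 20.5·98.7500 = 2024.3750
edge 8: (9,39.5)→(0.5,23.5)  cross = 9·23.5 − 0.5·39.5 = 191.7500; (r_i+r_j)·cross = 9.5·191.7500 = 1821.6250
Σcross = 1058.7500 → A = |Σcross|/2 = 529.3750 mm²
Σ(r_i+r_j)·cross = 29928.2500 → first moment M = |Σ|/6 = 4988.0417
R_c = M/A = 4988.0417/529.3750 = 9.4225 mm
θ = 180° = 3.141593 rad
V = θ·R_c·A = 3.141593·9.4225·529.3750 = 15670.395 mm³

Volume = 15670.395 mm³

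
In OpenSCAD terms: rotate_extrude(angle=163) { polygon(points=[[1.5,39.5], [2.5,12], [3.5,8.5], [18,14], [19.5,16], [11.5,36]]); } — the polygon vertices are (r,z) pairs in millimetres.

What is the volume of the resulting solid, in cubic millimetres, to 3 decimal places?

Volume = 9075.307 mm³

Profile (r,z), 6 vertices: (1.5,39.5) (2.5,12) (3.5,8.5) (18,14) (19.5,16) (11.5,36)
edge 0: (1.5,39.5)→(2.5,12)  cross = 1.5·12 − 2.5·39.5 = -80.7500; (r_i+r_j)·cross = 4·-80.7500 = -323.0000
edge 1: (2.5,12)→(3.5,8.5)  cross = 2.5·8.5 − 3.5·12 = -20.7500; (r_i+r_j)·cross = 6·-20.7500 = -124.5000
edge 2: (3.5,8.5)→(18,14)  cross = 3.5·14 − 18·8.5 = -104.0000; (r_i+r_j)·cross = 21.5·-104.0000 = -2236.0000
edge 3: (18,14)→(19.5,16)  cross = 18·16 − 19.5·14 = 15.0000; (r_i+r_j)·cross = 37.5·15.0000 = 562.5000
edge 4: (19.5,16)→(11.5,36)  cross = 19.5·36 − 11.5·16 = 518.0000; (r_i+r_j)·cross = 31·518.0000 = 16058.0000
edge 5: (11.5,36)→(1.5,39.5)  cross = 11.5·39.5 − 1.5·36 = 400.2500; (r_i+r_j)·cross = 13·400.2500 = 5203.2500
Σcross = 727.7500 → A = |Σcross|/2 = 363.8750 mm²
Σ(r_i+r_j)·cross = 19140.2500 → first moment M = |Σ|/6 = 3190.0417
R_c = M/A = 3190.0417/363.8750 = 8.7669 mm
θ = 163° = 2.844887 rad
V = θ·R_c·A = 2.844887·8.7669·363.8750 = 9075.307 mm³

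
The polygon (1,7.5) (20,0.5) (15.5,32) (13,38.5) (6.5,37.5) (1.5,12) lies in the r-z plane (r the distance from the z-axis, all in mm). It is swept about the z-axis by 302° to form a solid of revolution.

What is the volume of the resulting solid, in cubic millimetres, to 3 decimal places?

Profile (r,z), 6 vertices: (1,7.5) (20,0.5) (15.5,32) (13,38.5) (6.5,37.5) (1.5,12)
edge 0: (1,7.5)→(20,0.5)  cross = 1·0.5 − 20·7.5 = -149.5000; (r_i+r_j)·cross = 21·-149.5000 = -3139.5000
edge 1: (20,0.5)→(15.5,32)  cross = 20·32 − 15.5·0.5 = 632.2500; (r_i+r_j)·cross = 35.5·632.2500 = 22444.8750
edge 2: (15.5,32)→(13,38.5)  cross = 15.5·38.5 − 13·32 = 180.7500; (r_i+r_j)·cross = 28.5·180.7500 = 5151.3750
edge 3: (13,38.5)→(6.5,37.5)  cross = 13·37.5 − 6.5·38.5 = 237.2500; (r_i+r_j)·cross = 19.5·237.2500 = 4626.3750
edge 4: (6.5,37.5)→(1.5,12)  cross = 6.5·12 − 1.5·37.5 = 21.7500; (r_i+r_j)·cross = 8·21.7500 = 174.0000
edge 5: (1.5,12)→(1,7.5)  cross = 1.5·7.5 − 1·12 = -0.7500; (r_i+r_j)·cross = 2.5·-0.7500 = -1.8750
Σcross = 921.7500 → A = |Σcross|/2 = 460.8750 mm²
Σ(r_i+r_j)·cross = 29255.2500 → first moment M = |Σ|/6 = 4875.8750
R_c = M/A = 4875.8750/460.8750 = 10.5796 mm
θ = 302° = 5.270894 rad
V = θ·R_c·A = 5.270894·10.5796·460.8750 = 25700.222 mm³

Volume = 25700.222 mm³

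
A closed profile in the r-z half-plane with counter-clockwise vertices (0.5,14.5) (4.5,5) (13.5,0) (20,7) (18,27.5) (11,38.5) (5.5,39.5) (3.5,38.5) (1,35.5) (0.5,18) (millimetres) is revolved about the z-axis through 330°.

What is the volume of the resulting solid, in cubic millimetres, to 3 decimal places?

Profile (r,z), 10 vertices: (0.5,14.5) (4.5,5) (13.5,0) (20,7) (18,27.5) (11,38.5) (5.5,39.5) (3.5,38.5) (1,35.5) (0.5,18)
edge 0: (0.5,14.5)→(4.5,5)  cross = 0.5·5 − 4.5·14.5 = -62.7500; (r_i+r_j)·cross = 5·-62.7500 = -313.7500
edge 1: (4.5,5)→(13.5,0)  cross = 4.5·0 − 13.5·5 = -67.5000; (r_i+r_j)·cross = 18·-67.5000 = -1215.0000
edge 2: (13.5,0)→(20,7)  cross = 13.5·7 − 20·0 = 94.5000; (r_i+r_j)·cross = 33.5·94.5000 = 3165.7500
edge 3: (20,7)→(18,27.5)  cross = 20·27.5 − 18·7 = 424.0000; (r_i+r_j)·cross = 38·424.0000 = 16112.0000
edge 4: (18,27.5)→(11,38.5)  cross = 18·38.5 − 11·27.5 = 390.5000; (r_i+r_j)·cross = 29·390.5000 = 11324.5000
edge 5: (11,38.5)→(5.5,39.5)  cross = 11·39.5 − 5.5·38.5 = 222.7500; (r_i+r_j)·cross = 16.5·222.7500 = 3675.3750
edge 6: (5.5,39.5)→(3.5,38.5)  cross = 5.5·38.5 − 3.5·39.5 = 73.5000; (r_i+r_j)·cross = 9·73.5000 = 661.5000
edge 7: (3.5,38.5)→(1,35.5)  cross = 3.5·35.5 − 1·38.5 = 85.7500; (r_i+r_j)·cross = 4.5·85.7500 = 385.8750
edge 8: (1,35.5)→(0.5,18)  cross = 1·18 − 0.5·35.5 = 0.2500; (r_i+r_j)·cross = 1.5·0.2500 = 0.3750
edge 9: (0.5,18)→(0.5,14.5)  cross = 0.5·14.5 − 0.5·18 = -1.7500; (r_i+r_j)·cross = 1·-1.7500 = -1.7500
Σcross = 1159.2500 → A = |Σcross|/2 = 579.6250 mm²
Σ(r_i+r_j)·cross = 33794.8750 → first moment M = |Σ|/6 = 5632.4792
R_c = M/A = 5632.4792/579.6250 = 9.7175 mm
θ = 330° = 5.759587 rad
V = θ·R_c·A = 5.759587·9.7175·579.6250 = 32440.751 mm³

Volume = 32440.751 mm³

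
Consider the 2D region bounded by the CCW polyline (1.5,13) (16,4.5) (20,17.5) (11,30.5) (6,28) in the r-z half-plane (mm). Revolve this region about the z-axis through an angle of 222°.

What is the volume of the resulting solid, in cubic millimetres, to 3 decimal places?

Volume = 12047.277 mm³

Profile (r,z), 5 vertices: (1.5,13) (16,4.5) (20,17.5) (11,30.5) (6,28)
edge 0: (1.5,13)→(16,4.5)  cross = 1.5·4.5 − 16·13 = -201.2500; (r_i+r_j)·cross = 17.5·-201.2500 = -3521.8750
edge 1: (16,4.5)→(20,17.5)  cross = 16·17.5 − 20·4.5 = 190.0000; (r_i+r_j)·cross = 36·190.0000 = 6840.0000
edge 2: (20,17.5)→(11,30.5)  cross = 20·30.5 − 11·17.5 = 417.5000; (r_i+r_j)·cross = 31·417.5000 = 12942.5000
edge 3: (11,30.5)→(6,28)  cross = 11·28 − 6·30.5 = 125.0000; (r_i+r_j)·cross = 17·125.0000 = 2125.0000
edge 4: (6,28)→(1.5,13)  cross = 6·13 − 1.5·28 = 36.0000; (r_i+r_j)·cross = 7.5·36.0000 = 270.0000
Σcross = 567.2500 → A = |Σcross|/2 = 283.6250 mm²
Σ(r_i+r_j)·cross = 18655.6250 → first moment M = |Σ|/6 = 3109.2708
R_c = M/A = 3109.2708/283.6250 = 10.9626 mm
θ = 222° = 3.874631 rad
V = θ·R_c·A = 3.874631·10.9626·283.6250 = 12047.277 mm³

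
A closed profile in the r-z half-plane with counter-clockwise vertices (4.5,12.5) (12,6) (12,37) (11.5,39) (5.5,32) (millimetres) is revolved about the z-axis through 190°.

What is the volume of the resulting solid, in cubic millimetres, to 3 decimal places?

Volume = 5391.053 mm³

Profile (r,z), 5 vertices: (4.5,12.5) (12,6) (12,37) (11.5,39) (5.5,32)
edge 0: (4.5,12.5)→(12,6)  cross = 4.5·6 − 12·12.5 = -123.0000; (r_i+r_j)·cross = 16.5·-123.0000 = -2029.5000
edge 1: (12,6)→(12,37)  cross = 12·37 − 12·6 = 372.0000; (r_i+r_j)·cross = 24·372.0000 = 8928.0000
edge 2: (12,37)→(11.5,39)  cross = 12·39 − 11.5·37 = 42.5000; (r_i+r_j)·cross = 23.5·42.5000 = 998.7500
edge 3: (11.5,39)→(5.5,32)  cross = 11.5·32 − 5.5·39 = 153.5000; (r_i+r_j)·cross = 17·153.5000 = 2609.5000
edge 4: (5.5,32)→(4.5,12.5)  cross = 5.5·12.5 − 4.5·32 = -75.2500; (r_i+r_j)·cross = 10·-75.2500 = -752.5000
Σcross = 369.7500 → A = |Σcross|/2 = 184.8750 mm²
Σ(r_i+r_j)·cross = 9754.2500 → first moment M = |Σ|/6 = 1625.7083
R_c = M/A = 1625.7083/184.8750 = 8.7936 mm
θ = 190° = 3.316126 rad
V = θ·R_c·A = 3.316126·8.7936·184.8750 = 5391.053 mm³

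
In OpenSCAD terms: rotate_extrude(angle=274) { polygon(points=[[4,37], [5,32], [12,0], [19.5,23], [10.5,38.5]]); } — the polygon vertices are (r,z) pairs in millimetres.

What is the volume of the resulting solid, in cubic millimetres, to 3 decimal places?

Profile (r,z), 5 vertices: (4,37) (5,32) (12,0) (19.5,23) (10.5,38.5)
edge 0: (4,37)→(5,32)  cross = 4·32 − 5·37 = -57.0000; (r_i+r_j)·cross = 9·-57.0000 = -513.0000
edge 1: (5,32)→(12,0)  cross = 5·0 − 12·32 = -384.0000; (r_i+r_j)·cross = 17·-384.0000 = -6528.0000
edge 2: (12,0)→(19.5,23)  cross = 12·23 − 19.5·0 = 276.0000; (r_i+r_j)·cross = 31.5·276.0000 = 8694.0000
edge 3: (19.5,23)→(10.5,38.5)  cross = 19.5·38.5 − 10.5·23 = 509.2500; (r_i+r_j)·cross = 30·509.2500 = 15277.5000
edge 4: (10.5,38.5)→(4,37)  cross = 10.5·37 − 4·38.5 = 234.5000; (r_i+r_j)·cross = 14.5·234.5000 = 3400.2500
Σcross = 578.7500 → A = |Σcross|/2 = 289.3750 mm²
Σ(r_i+r_j)·cross = 20330.7500 → first moment M = |Σ|/6 = 3388.4583
R_c = M/A = 3388.4583/289.3750 = 11.7096 mm
θ = 274° = 4.782202 rad
V = θ·R_c·A = 4.782202·11.7096·289.3750 = 16204.293 mm³

Volume = 16204.293 mm³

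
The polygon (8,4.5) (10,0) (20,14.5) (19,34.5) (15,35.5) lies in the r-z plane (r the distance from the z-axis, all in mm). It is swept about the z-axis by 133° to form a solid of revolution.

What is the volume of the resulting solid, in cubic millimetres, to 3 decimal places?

Volume = 7762.387 mm³

Profile (r,z), 5 vertices: (8,4.5) (10,0) (20,14.5) (19,34.5) (15,35.5)
edge 0: (8,4.5)→(10,0)  cross = 8·0 − 10·4.5 = -45.0000; (r_i+r_j)·cross = 18·-45.0000 = -810.0000
edge 1: (10,0)→(20,14.5)  cross = 10·14.5 − 20·0 = 145.0000; (r_i+r_j)·cross = 30·145.0000 = 4350.0000
edge 2: (20,14.5)→(19,34.5)  cross = 20·34.5 − 19·14.5 = 414.5000; (r_i+r_j)·cross = 39·414.5000 = 16165.5000
edge 3: (19,34.5)→(15,35.5)  cross = 19·35.5 − 15·34.5 = 157.0000; (r_i+r_j)·cross = 34·157.0000 = 5338.0000
edge 4: (15,35.5)→(8,4.5)  cross = 15·4.5 − 8·35.5 = -216.5000; (r_i+r_j)·cross = 23·-216.5000 = -4979.5000
Σcross = 455.0000 → A = |Σcross|/2 = 227.5000 mm²
Σ(r_i+r_j)·cross = 20064.0000 → first moment M = |Σ|/6 = 3344.0000
R_c = M/A = 3344.0000/227.5000 = 14.6989 mm
θ = 133° = 2.321288 rad
V = θ·R_c·A = 2.321288·14.6989·227.5000 = 7762.387 mm³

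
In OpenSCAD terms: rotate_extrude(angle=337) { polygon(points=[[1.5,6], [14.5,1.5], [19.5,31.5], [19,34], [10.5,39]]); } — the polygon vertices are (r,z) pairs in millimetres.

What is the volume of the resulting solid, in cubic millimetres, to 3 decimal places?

Profile (r,z), 5 vertices: (1.5,6) (14.5,1.5) (19.5,31.5) (19,34) (10.5,39)
edge 0: (1.5,6)→(14.5,1.5)  cross = 1.5·1.5 − 14.5·6 = -84.7500; (r_i+r_j)·cross = 16·-84.7500 = -1356.0000
edge 1: (14.5,1.5)→(19.5,31.5)  cross = 14.5·31.5 − 19.5·1.5 = 427.5000; (r_i+r_j)·cross = 34·427.5000 = 14535.0000
edge 2: (19.5,31.5)→(19,34)  cross = 19.5·34 − 19·31.5 = 64.5000; (r_i+r_j)·cross = 38.5·64.5000 = 2483.2500
edge 3: (19,34)→(10.5,39)  cross = 19·39 − 10.5·34 = 384.0000; (r_i+r_j)·cross = 29.5·384.0000 = 11328.0000
edge 4: (10.5,39)→(1.5,6)  cross = 10.5·6 − 1.5·39 = 4.5000; (r_i+r_j)·cross = 12·4.5000 = 54.0000
Σcross = 795.7500 → A = |Σcross|/2 = 397.8750 mm²
Σ(r_i+r_j)·cross = 27044.2500 → first moment M = |Σ|/6 = 4507.3750
R_c = M/A = 4507.3750/397.8750 = 11.3286 mm
θ = 337° = 5.881760 rad
V = θ·R_c·A = 5.881760·11.3286·397.8750 = 26511.296 mm³

Volume = 26511.296 mm³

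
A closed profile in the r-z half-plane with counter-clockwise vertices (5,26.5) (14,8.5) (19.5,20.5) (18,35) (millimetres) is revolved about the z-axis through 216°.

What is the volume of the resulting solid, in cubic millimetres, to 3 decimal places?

Profile (r,z), 4 vertices: (5,26.5) (14,8.5) (19.5,20.5) (18,35)
edge 0: (5,26.5)→(14,8.5)  cross = 5·8.5 − 14·26.5 = -328.5000; (r_i+r_j)·cross = 19·-328.5000 = -6241.5000
edge 1: (14,8.5)→(19.5,20.5)  cross = 14·20.5 − 19.5·8.5 = 121.2500; (r_i+r_j)·cross = 33.5·121.2500 = 4061.8750
edge 2: (19.5,20.5)→(18,35)  cross = 19.5·35 − 18·20.5 = 313.5000; (r_i+r_j)·cross = 37.5·313.5000 = 11756.2500
edge 3: (18,35)→(5,26.5)  cross = 18·26.5 − 5·35 = 302.0000; (r_i+r_j)·cross = 23·302.0000 = 6946.0000
Σcross = 408.2500 → A = |Σcross|/2 = 204.1250 mm²
Σ(r_i+r_j)·cross = 16522.6250 → first moment M = |Σ|/6 = 2753.7708
R_c = M/A = 2753.7708/204.1250 = 13.4906 mm
θ = 216° = 3.769911 rad
V = θ·R_c·A = 3.769911·13.4906·204.1250 = 10381.471 mm³

Volume = 10381.471 mm³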